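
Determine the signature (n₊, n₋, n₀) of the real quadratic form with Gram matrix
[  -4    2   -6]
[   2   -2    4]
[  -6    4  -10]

step 0: pivot -4 → sign −
step 1: pivot -1 → sign −
step 2: row/col 2 already zero → sign 0
signature = (0, 2, 1)

Answer: (0, 2, 1)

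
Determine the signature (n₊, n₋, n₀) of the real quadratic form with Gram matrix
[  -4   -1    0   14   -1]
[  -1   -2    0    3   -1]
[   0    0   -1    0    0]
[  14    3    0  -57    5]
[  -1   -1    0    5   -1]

step 0: pivot -4 → sign −
step 1: pivot -7/4 → sign −
step 2: pivot -1 → sign −
step 3: pivot -55/7 → sign −
step 4: pivot -3/55 → sign −
signature = (0, 5, 0)

Answer: (0, 5, 0)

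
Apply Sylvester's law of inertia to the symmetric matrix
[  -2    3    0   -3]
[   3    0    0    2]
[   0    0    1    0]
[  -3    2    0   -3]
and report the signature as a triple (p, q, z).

step 0: pivot -2 → sign −
step 1: pivot 9/2 → sign +
step 2: pivot 1 → sign +
step 3: pivot 1/9 → sign +
signature = (3, 1, 0)

Answer: (3, 1, 0)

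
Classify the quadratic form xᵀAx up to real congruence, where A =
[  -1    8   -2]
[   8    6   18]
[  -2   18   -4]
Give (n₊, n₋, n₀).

Answer: (1, 2, 0)

Derivation:
step 0: pivot -1 → sign −
step 1: pivot 70 → sign +
step 2: pivot -2/35 → sign −
signature = (1, 2, 0)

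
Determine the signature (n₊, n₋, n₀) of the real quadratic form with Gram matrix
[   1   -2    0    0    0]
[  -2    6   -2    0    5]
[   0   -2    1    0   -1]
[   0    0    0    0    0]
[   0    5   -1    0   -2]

step 0: pivot 1 → sign +
step 1: pivot 2 → sign +
step 2: pivot -1 → sign −
step 3: pivot 3/2 → sign +
step 4: row/col 4 already zero → sign 0
signature = (3, 1, 1)

Answer: (3, 1, 1)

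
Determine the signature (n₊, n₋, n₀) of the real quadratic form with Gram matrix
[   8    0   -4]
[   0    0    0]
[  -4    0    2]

step 0: pivot 8 → sign +
step 1: row/col 1 already zero → sign 0
step 2: row/col 2 already zero → sign 0
signature = (1, 0, 2)

Answer: (1, 0, 2)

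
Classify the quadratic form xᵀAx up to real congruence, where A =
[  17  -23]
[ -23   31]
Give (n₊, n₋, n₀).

Answer: (1, 1, 0)

Derivation:
step 0: pivot 17 → sign +
step 1: pivot -2/17 → sign −
signature = (1, 1, 0)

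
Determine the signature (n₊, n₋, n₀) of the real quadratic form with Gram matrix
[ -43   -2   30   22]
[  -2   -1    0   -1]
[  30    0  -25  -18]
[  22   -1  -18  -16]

Answer: (0, 4, 0)

Derivation:
step 0: pivot -43 → sign −
step 1: pivot -39/43 → sign −
step 2: pivot -25/13 → sign −
step 3: pivot -3/25 → sign −
signature = (0, 4, 0)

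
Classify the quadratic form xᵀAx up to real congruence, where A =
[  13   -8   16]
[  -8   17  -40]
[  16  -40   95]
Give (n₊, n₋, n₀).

Answer: (3, 0, 0)

Derivation:
step 0: pivot 13 → sign +
step 1: pivot 157/13 → sign +
step 2: pivot 3/157 → sign +
signature = (3, 0, 0)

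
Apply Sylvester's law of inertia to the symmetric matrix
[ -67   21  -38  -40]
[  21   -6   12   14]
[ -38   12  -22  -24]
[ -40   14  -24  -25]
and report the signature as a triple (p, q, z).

step 0: pivot -67 → sign −
step 1: pivot 39/67 → sign +
step 2: pivot -6/13 → sign −
step 3: pivot 1/3 → sign +
signature = (2, 2, 0)

Answer: (2, 2, 0)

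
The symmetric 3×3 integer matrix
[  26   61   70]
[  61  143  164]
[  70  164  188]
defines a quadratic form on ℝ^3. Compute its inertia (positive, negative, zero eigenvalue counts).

Answer: (1, 1, 1)

Derivation:
step 0: pivot 26 → sign +
step 1: pivot -3/26 → sign −
step 2: row/col 2 already zero → sign 0
signature = (1, 1, 1)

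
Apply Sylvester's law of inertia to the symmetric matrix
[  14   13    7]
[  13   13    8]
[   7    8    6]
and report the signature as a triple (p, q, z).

Answer: (3, 0, 0)

Derivation:
step 0: pivot 14 → sign +
step 1: pivot 13/14 → sign +
step 2: pivot 1/13 → sign +
signature = (3, 0, 0)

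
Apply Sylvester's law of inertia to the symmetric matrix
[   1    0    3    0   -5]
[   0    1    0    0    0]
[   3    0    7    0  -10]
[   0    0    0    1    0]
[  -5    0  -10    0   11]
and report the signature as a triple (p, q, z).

step 0: pivot 1 → sign +
step 1: pivot 1 → sign +
step 2: pivot -2 → sign −
step 3: pivot 1 → sign +
step 4: pivot -3/2 → sign −
signature = (3, 2, 0)

Answer: (3, 2, 0)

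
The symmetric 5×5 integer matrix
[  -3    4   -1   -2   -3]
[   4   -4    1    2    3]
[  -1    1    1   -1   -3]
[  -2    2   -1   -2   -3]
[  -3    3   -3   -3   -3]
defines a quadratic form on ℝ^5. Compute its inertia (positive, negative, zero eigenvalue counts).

step 0: pivot -3 → sign −
step 1: pivot 4/3 → sign +
step 2: pivot 5/4 → sign +
step 3: pivot -6/5 → sign −
step 4: row/col 4 already zero → sign 0
signature = (2, 2, 1)

Answer: (2, 2, 1)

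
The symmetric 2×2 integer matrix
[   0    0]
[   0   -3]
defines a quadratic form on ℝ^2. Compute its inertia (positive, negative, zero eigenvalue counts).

step 0: pivot -3 → sign −
step 1: row/col 1 already zero → sign 0
signature = (0, 1, 1)

Answer: (0, 1, 1)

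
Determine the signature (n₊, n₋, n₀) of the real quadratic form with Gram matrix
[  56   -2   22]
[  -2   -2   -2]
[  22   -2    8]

step 0: pivot 56 → sign +
step 1: pivot -29/14 → sign −
step 2: pivot 2/29 → sign +
signature = (2, 1, 0)

Answer: (2, 1, 0)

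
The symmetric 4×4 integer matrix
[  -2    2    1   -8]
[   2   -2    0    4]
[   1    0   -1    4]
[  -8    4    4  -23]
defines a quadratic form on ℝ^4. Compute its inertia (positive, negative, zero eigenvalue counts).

step 0: pivot -2 → sign −
step 1: pivot -1/2 → sign −
step 2: pivot 2 → sign +
step 3: pivot 1 → sign +
signature = (2, 2, 0)

Answer: (2, 2, 0)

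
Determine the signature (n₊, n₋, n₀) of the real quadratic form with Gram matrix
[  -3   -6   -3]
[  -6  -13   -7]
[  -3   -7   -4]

Answer: (0, 2, 1)

Derivation:
step 0: pivot -3 → sign −
step 1: pivot -1 → sign −
step 2: row/col 2 already zero → sign 0
signature = (0, 2, 1)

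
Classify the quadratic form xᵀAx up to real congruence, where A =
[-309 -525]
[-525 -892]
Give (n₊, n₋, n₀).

Answer: (0, 2, 0)

Derivation:
step 0: pivot -309 → sign −
step 1: pivot -1/103 → sign −
signature = (0, 2, 0)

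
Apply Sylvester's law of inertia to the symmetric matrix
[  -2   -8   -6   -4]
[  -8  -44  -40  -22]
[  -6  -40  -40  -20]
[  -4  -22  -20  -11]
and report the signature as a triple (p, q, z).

step 0: pivot -2 → sign −
step 1: pivot -12 → sign −
step 2: pivot -2/3 → sign −
step 3: row/col 3 already zero → sign 0
signature = (0, 3, 1)

Answer: (0, 3, 1)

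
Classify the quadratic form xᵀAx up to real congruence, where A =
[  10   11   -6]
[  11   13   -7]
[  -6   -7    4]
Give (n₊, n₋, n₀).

Answer: (3, 0, 0)

Derivation:
step 0: pivot 10 → sign +
step 1: pivot 9/10 → sign +
step 2: pivot 2/9 → sign +
signature = (3, 0, 0)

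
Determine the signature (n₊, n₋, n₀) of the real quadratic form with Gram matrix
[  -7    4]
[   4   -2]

step 0: pivot -7 → sign −
step 1: pivot 2/7 → sign +
signature = (1, 1, 0)

Answer: (1, 1, 0)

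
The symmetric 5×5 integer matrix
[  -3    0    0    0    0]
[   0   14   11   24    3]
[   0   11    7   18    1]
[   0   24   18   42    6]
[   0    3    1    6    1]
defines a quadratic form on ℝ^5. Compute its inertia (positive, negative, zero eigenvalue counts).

Answer: (2, 3, 0)

Derivation:
step 0: pivot -3 → sign −
step 1: pivot 14 → sign +
step 2: pivot -23/14 → sign −
step 3: pivot 30/23 → sign +
step 4: pivot -2/5 → sign −
signature = (2, 3, 0)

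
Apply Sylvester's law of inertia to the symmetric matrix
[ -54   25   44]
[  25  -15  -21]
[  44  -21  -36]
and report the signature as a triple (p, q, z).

step 0: pivot -54 → sign −
step 1: pivot -185/54 → sign −
step 2: pivot -6/185 → sign −
signature = (0, 3, 0)

Answer: (0, 3, 0)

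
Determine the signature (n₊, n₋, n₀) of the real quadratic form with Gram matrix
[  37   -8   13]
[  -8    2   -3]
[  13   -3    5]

step 0: pivot 37 → sign +
step 1: pivot 10/37 → sign +
step 2: pivot 3/10 → sign +
signature = (3, 0, 0)

Answer: (3, 0, 0)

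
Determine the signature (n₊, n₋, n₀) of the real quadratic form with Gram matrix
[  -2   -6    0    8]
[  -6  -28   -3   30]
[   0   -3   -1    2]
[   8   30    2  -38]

Answer: (0, 4, 0)

Derivation:
step 0: pivot -2 → sign −
step 1: pivot -10 → sign −
step 2: pivot -1/10 → sign −
step 3: pivot -2 → sign −
signature = (0, 4, 0)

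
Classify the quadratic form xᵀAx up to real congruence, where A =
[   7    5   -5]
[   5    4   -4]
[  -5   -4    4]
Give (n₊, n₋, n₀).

step 0: pivot 7 → sign +
step 1: pivot 3/7 → sign +
step 2: row/col 2 already zero → sign 0
signature = (2, 0, 1)

Answer: (2, 0, 1)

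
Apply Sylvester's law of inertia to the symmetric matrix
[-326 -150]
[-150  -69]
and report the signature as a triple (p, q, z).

step 0: pivot -326 → sign −
step 1: pivot 3/163 → sign +
signature = (1, 1, 0)

Answer: (1, 1, 0)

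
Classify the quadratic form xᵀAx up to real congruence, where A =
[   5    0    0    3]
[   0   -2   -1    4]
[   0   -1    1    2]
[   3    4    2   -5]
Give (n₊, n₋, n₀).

Answer: (3, 1, 0)

Derivation:
step 0: pivot 5 → sign +
step 1: pivot -2 → sign −
step 2: pivot 3/2 → sign +
step 3: pivot 6/5 → sign +
signature = (3, 1, 0)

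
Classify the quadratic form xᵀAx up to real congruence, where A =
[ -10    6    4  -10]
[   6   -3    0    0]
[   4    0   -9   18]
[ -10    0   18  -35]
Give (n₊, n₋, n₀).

Answer: (1, 3, 0)

Derivation:
step 0: pivot -10 → sign −
step 1: pivot 3/5 → sign +
step 2: pivot -17 → sign −
step 3: pivot -1/17 → sign −
signature = (1, 3, 0)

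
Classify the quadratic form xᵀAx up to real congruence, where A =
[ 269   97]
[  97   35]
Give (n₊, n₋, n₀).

Answer: (2, 0, 0)

Derivation:
step 0: pivot 269 → sign +
step 1: pivot 6/269 → sign +
signature = (2, 0, 0)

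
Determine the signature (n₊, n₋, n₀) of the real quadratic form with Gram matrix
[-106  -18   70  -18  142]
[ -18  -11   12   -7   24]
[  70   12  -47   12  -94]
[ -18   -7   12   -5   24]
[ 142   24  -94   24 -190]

Answer: (1, 3, 1)

Derivation:
step 0: pivot -106 → sign −
step 1: pivot -421/53 → sign −
step 2: pivot -325/421 → sign −
step 3: pivot 6/325 → sign +
step 4: row/col 4 already zero → sign 0
signature = (1, 3, 1)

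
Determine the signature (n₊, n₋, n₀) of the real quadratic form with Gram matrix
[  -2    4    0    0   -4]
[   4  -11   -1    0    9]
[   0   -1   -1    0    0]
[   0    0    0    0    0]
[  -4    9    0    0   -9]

Answer: (0, 4, 1)

Derivation:
step 0: pivot -2 → sign −
step 1: pivot -3 → sign −
step 2: pivot -2/3 → sign −
step 3: pivot -1/2 → sign −
step 4: row/col 4 already zero → sign 0
signature = (0, 4, 1)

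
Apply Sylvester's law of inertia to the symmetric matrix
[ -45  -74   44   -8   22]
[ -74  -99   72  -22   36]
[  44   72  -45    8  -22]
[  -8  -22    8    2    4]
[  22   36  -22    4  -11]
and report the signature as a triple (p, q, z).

step 0: pivot -45 → sign −
step 1: pivot 1021/45 → sign +
step 2: pivot -2025/1021 → sign −
step 3: pivot -2/81 → sign −
step 4: pivot -3/25 → sign −
signature = (1, 4, 0)

Answer: (1, 4, 0)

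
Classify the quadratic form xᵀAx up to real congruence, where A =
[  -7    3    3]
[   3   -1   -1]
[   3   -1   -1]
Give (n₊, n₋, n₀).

Answer: (1, 1, 1)

Derivation:
step 0: pivot -7 → sign −
step 1: pivot 2/7 → sign +
step 2: row/col 2 already zero → sign 0
signature = (1, 1, 1)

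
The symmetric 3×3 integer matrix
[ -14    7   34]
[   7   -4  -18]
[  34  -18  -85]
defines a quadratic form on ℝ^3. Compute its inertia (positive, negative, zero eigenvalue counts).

step 0: pivot -14 → sign −
step 1: pivot -1/2 → sign −
step 2: pivot -3/7 → sign −
signature = (0, 3, 0)

Answer: (0, 3, 0)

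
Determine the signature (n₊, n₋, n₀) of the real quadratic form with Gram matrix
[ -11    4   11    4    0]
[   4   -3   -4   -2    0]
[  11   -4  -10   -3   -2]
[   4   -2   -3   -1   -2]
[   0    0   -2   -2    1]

Answer: (1, 4, 0)

Derivation:
step 0: pivot -11 → sign −
step 1: pivot -17/11 → sign −
step 2: pivot 1 → sign +
step 3: pivot -6/17 → sign −
step 4: pivot -3 → sign −
signature = (1, 4, 0)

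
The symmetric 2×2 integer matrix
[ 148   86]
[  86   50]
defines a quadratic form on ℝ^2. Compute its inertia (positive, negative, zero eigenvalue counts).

step 0: pivot 148 → sign +
step 1: pivot 1/37 → sign +
signature = (2, 0, 0)

Answer: (2, 0, 0)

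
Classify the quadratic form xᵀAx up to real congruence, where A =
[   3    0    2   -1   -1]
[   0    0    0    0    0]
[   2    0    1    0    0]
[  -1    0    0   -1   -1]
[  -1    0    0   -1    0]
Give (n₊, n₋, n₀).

step 0: pivot 3 → sign +
step 1: pivot -1/3 → sign −
step 2: pivot 1 → sign +
step 3: row/col 3 already zero → sign 0
step 4: row/col 4 already zero → sign 0
signature = (2, 1, 2)

Answer: (2, 1, 2)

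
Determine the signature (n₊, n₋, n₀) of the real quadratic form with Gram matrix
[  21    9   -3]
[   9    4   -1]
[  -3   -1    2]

Answer: (3, 0, 0)

Derivation:
step 0: pivot 21 → sign +
step 1: pivot 1/7 → sign +
step 2: pivot 1 → sign +
signature = (3, 0, 0)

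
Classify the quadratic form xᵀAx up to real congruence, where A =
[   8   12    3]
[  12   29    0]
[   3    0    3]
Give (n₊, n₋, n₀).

Answer: (3, 0, 0)

Derivation:
step 0: pivot 8 → sign +
step 1: pivot 11 → sign +
step 2: pivot 3/88 → sign +
signature = (3, 0, 0)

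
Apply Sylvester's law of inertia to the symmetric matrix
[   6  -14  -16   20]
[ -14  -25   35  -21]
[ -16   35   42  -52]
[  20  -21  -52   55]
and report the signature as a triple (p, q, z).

Answer: (1, 3, 0)

Derivation:
step 0: pivot 6 → sign +
step 1: pivot -173/3 → sign −
step 2: pivot -99/173 → sign −
step 3: pivot -1/11 → sign −
signature = (1, 3, 0)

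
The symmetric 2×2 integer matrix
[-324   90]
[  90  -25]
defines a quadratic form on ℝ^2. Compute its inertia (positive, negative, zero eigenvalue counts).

Answer: (0, 1, 1)

Derivation:
step 0: pivot -324 → sign −
step 1: row/col 1 already zero → sign 0
signature = (0, 1, 1)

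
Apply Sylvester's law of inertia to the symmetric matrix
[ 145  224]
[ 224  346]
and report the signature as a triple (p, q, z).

step 0: pivot 145 → sign +
step 1: pivot -6/145 → sign −
signature = (1, 1, 0)

Answer: (1, 1, 0)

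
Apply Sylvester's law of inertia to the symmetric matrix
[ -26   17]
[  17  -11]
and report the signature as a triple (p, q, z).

Answer: (1, 1, 0)

Derivation:
step 0: pivot -26 → sign −
step 1: pivot 3/26 → sign +
signature = (1, 1, 0)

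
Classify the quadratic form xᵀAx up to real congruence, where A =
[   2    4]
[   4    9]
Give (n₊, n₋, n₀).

Answer: (2, 0, 0)

Derivation:
step 0: pivot 2 → sign +
step 1: pivot 1 → sign +
signature = (2, 0, 0)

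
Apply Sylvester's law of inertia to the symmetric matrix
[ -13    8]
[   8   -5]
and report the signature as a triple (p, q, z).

Answer: (0, 2, 0)

Derivation:
step 0: pivot -13 → sign −
step 1: pivot -1/13 → sign −
signature = (0, 2, 0)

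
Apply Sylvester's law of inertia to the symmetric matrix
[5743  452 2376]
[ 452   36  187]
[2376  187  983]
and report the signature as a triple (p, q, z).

Answer: (2, 1, 0)

Derivation:
step 0: pivot 5743 → sign +
step 1: pivot 2444/5743 → sign +
step 2: pivot -3/2444 → sign −
signature = (2, 1, 0)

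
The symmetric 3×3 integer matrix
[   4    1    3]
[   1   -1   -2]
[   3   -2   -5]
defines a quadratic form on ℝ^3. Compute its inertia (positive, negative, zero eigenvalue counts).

step 0: pivot 4 → sign +
step 1: pivot -5/4 → sign −
step 2: pivot -6/5 → sign −
signature = (1, 2, 0)

Answer: (1, 2, 0)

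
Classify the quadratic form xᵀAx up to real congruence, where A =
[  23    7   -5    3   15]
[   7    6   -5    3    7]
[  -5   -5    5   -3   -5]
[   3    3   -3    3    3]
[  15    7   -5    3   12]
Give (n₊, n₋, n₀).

Answer: (5, 0, 0)

Derivation:
step 0: pivot 23 → sign +
step 1: pivot 89/23 → sign +
step 2: pivot 70/89 → sign +
step 3: pivot 6/5 → sign +
step 4: pivot 3/7 → sign +
signature = (5, 0, 0)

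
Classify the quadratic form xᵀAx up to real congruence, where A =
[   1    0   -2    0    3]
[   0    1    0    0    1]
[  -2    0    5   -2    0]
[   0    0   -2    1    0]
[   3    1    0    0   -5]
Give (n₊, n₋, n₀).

step 0: pivot 1 → sign +
step 1: pivot 1 → sign +
step 2: pivot 1 → sign +
step 3: pivot -3 → sign −
step 4: pivot -3 → sign −
signature = (3, 2, 0)

Answer: (3, 2, 0)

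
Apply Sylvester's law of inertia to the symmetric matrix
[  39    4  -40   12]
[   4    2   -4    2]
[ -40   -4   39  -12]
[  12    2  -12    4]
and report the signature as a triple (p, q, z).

step 0: pivot 39 → sign +
step 1: pivot 62/39 → sign +
step 2: pivot -63/31 → sign −
step 3: pivot -2/63 → sign −
signature = (2, 2, 0)

Answer: (2, 2, 0)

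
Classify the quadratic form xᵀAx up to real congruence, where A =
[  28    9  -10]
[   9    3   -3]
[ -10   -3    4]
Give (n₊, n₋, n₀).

step 0: pivot 28 → sign +
step 1: pivot 3/28 → sign +
step 2: row/col 2 already zero → sign 0
signature = (2, 0, 1)

Answer: (2, 0, 1)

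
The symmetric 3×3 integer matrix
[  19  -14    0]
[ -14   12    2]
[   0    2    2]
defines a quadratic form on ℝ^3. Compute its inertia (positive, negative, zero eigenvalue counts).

step 0: pivot 19 → sign +
step 1: pivot 32/19 → sign +
step 2: pivot -3/8 → sign −
signature = (2, 1, 0)

Answer: (2, 1, 0)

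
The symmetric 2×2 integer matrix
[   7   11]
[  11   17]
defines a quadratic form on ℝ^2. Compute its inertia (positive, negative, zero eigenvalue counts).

step 0: pivot 7 → sign +
step 1: pivot -2/7 → sign −
signature = (1, 1, 0)

Answer: (1, 1, 0)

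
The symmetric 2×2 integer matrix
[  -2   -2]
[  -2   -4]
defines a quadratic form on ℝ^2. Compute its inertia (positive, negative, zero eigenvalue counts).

Answer: (0, 2, 0)

Derivation:
step 0: pivot -2 → sign −
step 1: pivot -2 → sign −
signature = (0, 2, 0)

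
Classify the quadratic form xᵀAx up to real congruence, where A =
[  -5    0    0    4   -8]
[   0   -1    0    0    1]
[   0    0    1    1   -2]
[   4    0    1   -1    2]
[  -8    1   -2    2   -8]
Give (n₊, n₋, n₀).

Answer: (2, 3, 0)

Derivation:
step 0: pivot -5 → sign −
step 1: pivot -1 → sign −
step 2: pivot 1 → sign +
step 3: pivot 6/5 → sign +
step 4: pivot -3 → sign −
signature = (2, 3, 0)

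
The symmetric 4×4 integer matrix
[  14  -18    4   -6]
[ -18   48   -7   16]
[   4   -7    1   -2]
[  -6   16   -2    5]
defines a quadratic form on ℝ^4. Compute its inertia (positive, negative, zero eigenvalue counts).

step 0: pivot 14 → sign +
step 1: pivot 174/7 → sign +
step 2: pivot -49/174 → sign −
step 3: pivot 3/49 → sign +
signature = (3, 1, 0)

Answer: (3, 1, 0)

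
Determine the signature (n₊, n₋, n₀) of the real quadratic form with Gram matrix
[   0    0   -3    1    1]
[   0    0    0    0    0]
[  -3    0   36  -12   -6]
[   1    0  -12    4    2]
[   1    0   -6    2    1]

Answer: (2, 1, 2)

Derivation:
step 0: pivot 36 → sign +
step 1: pivot -1/4 → sign −
step 2: pivot 1 → sign +
step 3: row/col 3 already zero → sign 0
step 4: row/col 4 already zero → sign 0
signature = (2, 1, 2)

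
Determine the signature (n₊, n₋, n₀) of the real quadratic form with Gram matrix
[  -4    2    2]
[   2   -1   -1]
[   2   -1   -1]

Answer: (0, 1, 2)

Derivation:
step 0: pivot -4 → sign −
step 1: row/col 1 already zero → sign 0
step 2: row/col 2 already zero → sign 0
signature = (0, 1, 2)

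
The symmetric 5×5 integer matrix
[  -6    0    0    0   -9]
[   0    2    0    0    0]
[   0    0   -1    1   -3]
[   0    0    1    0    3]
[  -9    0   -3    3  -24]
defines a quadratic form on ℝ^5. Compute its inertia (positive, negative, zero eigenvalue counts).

Answer: (2, 3, 0)

Derivation:
step 0: pivot -6 → sign −
step 1: pivot 2 → sign +
step 2: pivot -1 → sign −
step 3: pivot 1 → sign +
step 4: pivot -3/2 → sign −
signature = (2, 3, 0)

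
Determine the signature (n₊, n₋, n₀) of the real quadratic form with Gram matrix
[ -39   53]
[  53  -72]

step 0: pivot -39 → sign −
step 1: pivot 1/39 → sign +
signature = (1, 1, 0)

Answer: (1, 1, 0)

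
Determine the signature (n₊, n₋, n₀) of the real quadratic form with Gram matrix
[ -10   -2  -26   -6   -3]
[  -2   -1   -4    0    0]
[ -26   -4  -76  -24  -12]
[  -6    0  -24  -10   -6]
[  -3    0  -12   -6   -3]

step 0: pivot -10 → sign −
step 1: pivot -3/5 → sign −
step 2: pivot -6 → sign −
step 3: pivot 2 → sign +
step 4: row/col 4 already zero → sign 0
signature = (1, 3, 1)

Answer: (1, 3, 1)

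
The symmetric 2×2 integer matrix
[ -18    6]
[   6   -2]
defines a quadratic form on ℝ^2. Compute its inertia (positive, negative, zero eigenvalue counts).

step 0: pivot -18 → sign −
step 1: row/col 1 already zero → sign 0
signature = (0, 1, 1)

Answer: (0, 1, 1)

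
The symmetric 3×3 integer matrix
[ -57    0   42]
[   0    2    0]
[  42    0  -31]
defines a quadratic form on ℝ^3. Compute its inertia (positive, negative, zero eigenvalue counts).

step 0: pivot -57 → sign −
step 1: pivot 2 → sign +
step 2: pivot -1/19 → sign −
signature = (1, 2, 0)

Answer: (1, 2, 0)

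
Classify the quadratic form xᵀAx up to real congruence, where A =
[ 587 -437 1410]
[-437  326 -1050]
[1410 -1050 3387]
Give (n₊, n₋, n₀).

step 0: pivot 587 → sign +
step 1: pivot 393/587 → sign +
step 2: pivot -3/131 → sign −
signature = (2, 1, 0)

Answer: (2, 1, 0)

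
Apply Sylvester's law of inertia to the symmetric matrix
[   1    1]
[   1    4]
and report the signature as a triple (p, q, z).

step 0: pivot 1 → sign +
step 1: pivot 3 → sign +
signature = (2, 0, 0)

Answer: (2, 0, 0)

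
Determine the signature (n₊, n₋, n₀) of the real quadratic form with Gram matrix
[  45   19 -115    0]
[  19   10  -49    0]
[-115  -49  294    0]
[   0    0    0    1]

step 0: pivot 45 → sign +
step 1: pivot 89/45 → sign +
step 2: pivot 1/89 → sign +
step 3: pivot 1 → sign +
signature = (4, 0, 0)

Answer: (4, 0, 0)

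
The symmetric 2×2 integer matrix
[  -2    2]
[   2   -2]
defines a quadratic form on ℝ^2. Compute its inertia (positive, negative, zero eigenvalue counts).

step 0: pivot -2 → sign −
step 1: row/col 1 already zero → sign 0
signature = (0, 1, 1)

Answer: (0, 1, 1)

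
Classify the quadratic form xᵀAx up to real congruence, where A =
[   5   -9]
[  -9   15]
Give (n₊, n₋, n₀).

Answer: (1, 1, 0)

Derivation:
step 0: pivot 5 → sign +
step 1: pivot -6/5 → sign −
signature = (1, 1, 0)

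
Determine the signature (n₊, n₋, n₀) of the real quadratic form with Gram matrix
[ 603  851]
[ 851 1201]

Answer: (2, 0, 0)

Derivation:
step 0: pivot 603 → sign +
step 1: pivot 2/603 → sign +
signature = (2, 0, 0)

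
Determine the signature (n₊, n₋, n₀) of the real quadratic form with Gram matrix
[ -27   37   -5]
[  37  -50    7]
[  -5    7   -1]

Answer: (1, 2, 0)

Derivation:
step 0: pivot -27 → sign −
step 1: pivot 19/27 → sign +
step 2: pivot -2/19 → sign −
signature = (1, 2, 0)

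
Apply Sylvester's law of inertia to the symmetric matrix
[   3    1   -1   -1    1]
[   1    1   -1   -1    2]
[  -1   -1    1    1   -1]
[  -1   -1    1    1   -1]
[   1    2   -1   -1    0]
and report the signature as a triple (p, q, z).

Answer: (3, 1, 1)

Derivation:
step 0: pivot 3 → sign +
step 1: pivot 2/3 → sign +
step 2: pivot -9/2 → sign −
step 3: pivot 2/9 → sign +
step 4: row/col 4 already zero → sign 0
signature = (3, 1, 1)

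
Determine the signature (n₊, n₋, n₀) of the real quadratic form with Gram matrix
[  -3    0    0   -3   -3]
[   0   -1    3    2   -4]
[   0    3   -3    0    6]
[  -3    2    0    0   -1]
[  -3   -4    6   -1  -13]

Answer: (2, 2, 1)

Derivation:
step 0: pivot -3 → sign −
step 1: pivot -1 → sign −
step 2: pivot 6 → sign +
step 3: pivot 1 → sign +
step 4: row/col 4 already zero → sign 0
signature = (2, 2, 1)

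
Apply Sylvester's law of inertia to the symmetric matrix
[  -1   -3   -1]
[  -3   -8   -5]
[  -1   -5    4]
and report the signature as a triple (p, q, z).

step 0: pivot -1 → sign −
step 1: pivot 1 → sign +
step 2: pivot 1 → sign +
signature = (2, 1, 0)

Answer: (2, 1, 0)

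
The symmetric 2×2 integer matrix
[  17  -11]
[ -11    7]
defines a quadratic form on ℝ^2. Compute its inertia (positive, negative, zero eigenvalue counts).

step 0: pivot 17 → sign +
step 1: pivot -2/17 → sign −
signature = (1, 1, 0)

Answer: (1, 1, 0)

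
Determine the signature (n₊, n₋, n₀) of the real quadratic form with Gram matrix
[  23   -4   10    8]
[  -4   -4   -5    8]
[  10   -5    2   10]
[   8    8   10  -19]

step 0: pivot 23 → sign +
step 1: pivot -108/23 → sign −
step 2: pivot -1/12 → sign −
step 3: pivot -3 → sign −
signature = (1, 3, 0)

Answer: (1, 3, 0)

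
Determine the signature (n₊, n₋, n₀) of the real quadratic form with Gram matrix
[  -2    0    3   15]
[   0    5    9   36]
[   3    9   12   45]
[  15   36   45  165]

Answer: (2, 2, 0)

Derivation:
step 0: pivot -2 → sign −
step 1: pivot 5 → sign +
step 2: pivot 3/10 → sign +
step 3: pivot -6 → sign −
signature = (2, 2, 0)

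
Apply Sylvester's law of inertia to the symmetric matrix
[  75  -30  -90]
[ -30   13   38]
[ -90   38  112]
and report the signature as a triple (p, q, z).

step 0: pivot 75 → sign +
step 1: pivot 1 → sign +
step 2: row/col 2 already zero → sign 0
signature = (2, 0, 1)

Answer: (2, 0, 1)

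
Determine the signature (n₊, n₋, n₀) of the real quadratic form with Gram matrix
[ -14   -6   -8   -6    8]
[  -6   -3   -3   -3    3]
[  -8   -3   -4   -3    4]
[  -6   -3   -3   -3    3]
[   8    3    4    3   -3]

Answer: (2, 2, 1)

Derivation:
step 0: pivot -14 → sign −
step 1: pivot -3/7 → sign −
step 2: pivot 1 → sign +
step 3: pivot 1 → sign +
step 4: row/col 4 already zero → sign 0
signature = (2, 2, 1)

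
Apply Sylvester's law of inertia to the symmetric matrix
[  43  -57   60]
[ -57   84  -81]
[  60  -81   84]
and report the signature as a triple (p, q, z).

Answer: (3, 0, 0)

Derivation:
step 0: pivot 43 → sign +
step 1: pivot 363/43 → sign +
step 2: pivot 3/121 → sign +
signature = (3, 0, 0)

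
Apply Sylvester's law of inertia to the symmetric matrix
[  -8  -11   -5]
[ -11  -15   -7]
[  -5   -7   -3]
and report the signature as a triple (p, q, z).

step 0: pivot -8 → sign −
step 1: pivot 1/8 → sign +
step 2: row/col 2 already zero → sign 0
signature = (1, 1, 1)

Answer: (1, 1, 1)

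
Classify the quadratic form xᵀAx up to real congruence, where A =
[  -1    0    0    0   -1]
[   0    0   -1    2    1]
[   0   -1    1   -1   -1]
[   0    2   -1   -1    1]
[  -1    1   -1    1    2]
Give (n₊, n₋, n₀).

Answer: (2, 3, 0)

Derivation:
step 0: pivot -1 → sign −
step 1: pivot 1 → sign +
step 2: pivot -1 → sign −
step 3: pivot -1 → sign −
step 4: pivot 2 → sign +
signature = (2, 3, 0)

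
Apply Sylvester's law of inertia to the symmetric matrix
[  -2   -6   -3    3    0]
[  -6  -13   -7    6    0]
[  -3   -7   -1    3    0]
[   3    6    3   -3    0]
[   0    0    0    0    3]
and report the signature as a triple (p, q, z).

step 0: pivot -2 → sign −
step 1: pivot 5 → sign +
step 2: pivot 27/10 → sign +
step 3: pivot -1/3 → sign −
step 4: pivot 3 → sign +
signature = (3, 2, 0)

Answer: (3, 2, 0)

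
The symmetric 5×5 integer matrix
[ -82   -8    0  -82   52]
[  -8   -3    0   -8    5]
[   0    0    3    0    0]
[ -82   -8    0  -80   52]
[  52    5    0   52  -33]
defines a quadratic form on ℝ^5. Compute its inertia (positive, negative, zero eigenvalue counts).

step 0: pivot -82 → sign −
step 1: pivot -91/41 → sign −
step 2: pivot 3 → sign +
step 3: pivot 2 → sign +
step 4: pivot -2/91 → sign −
signature = (2, 3, 0)

Answer: (2, 3, 0)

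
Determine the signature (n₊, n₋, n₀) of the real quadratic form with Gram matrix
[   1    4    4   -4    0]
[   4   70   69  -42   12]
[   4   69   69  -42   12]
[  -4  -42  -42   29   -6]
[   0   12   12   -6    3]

Answer: (5, 0, 0)

Derivation:
step 0: pivot 1 → sign +
step 1: pivot 54 → sign +
step 2: pivot 53/54 → sign +
step 3: pivot 13/53 → sign +
step 4: pivot 3/13 → sign +
signature = (5, 0, 0)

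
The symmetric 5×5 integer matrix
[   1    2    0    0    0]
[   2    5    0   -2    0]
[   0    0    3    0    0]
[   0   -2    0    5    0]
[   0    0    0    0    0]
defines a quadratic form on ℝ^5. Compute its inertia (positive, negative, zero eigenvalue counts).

Answer: (4, 0, 1)

Derivation:
step 0: pivot 1 → sign +
step 1: pivot 1 → sign +
step 2: pivot 3 → sign +
step 3: pivot 1 → sign +
step 4: row/col 4 already zero → sign 0
signature = (4, 0, 1)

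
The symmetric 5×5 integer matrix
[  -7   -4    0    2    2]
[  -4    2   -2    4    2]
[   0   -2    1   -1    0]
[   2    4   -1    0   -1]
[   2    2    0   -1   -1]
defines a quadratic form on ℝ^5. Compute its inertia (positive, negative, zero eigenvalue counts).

Answer: (2, 2, 1)

Derivation:
step 0: pivot -7 → sign −
step 1: pivot 30/7 → sign +
step 2: pivot 1/15 → sign +
step 3: pivot -3 → sign −
step 4: row/col 4 already zero → sign 0
signature = (2, 2, 1)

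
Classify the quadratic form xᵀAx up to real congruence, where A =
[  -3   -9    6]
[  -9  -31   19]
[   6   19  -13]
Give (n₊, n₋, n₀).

step 0: pivot -3 → sign −
step 1: pivot -4 → sign −
step 2: pivot -3/4 → sign −
signature = (0, 3, 0)

Answer: (0, 3, 0)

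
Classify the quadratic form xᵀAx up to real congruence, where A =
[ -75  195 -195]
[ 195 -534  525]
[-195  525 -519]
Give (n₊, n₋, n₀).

Answer: (0, 2, 1)

Derivation:
step 0: pivot -75 → sign −
step 1: pivot -27 → sign −
step 2: row/col 2 already zero → sign 0
signature = (0, 2, 1)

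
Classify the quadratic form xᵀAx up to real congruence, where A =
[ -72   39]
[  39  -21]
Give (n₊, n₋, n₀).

Answer: (1, 1, 0)

Derivation:
step 0: pivot -72 → sign −
step 1: pivot 1/8 → sign +
signature = (1, 1, 0)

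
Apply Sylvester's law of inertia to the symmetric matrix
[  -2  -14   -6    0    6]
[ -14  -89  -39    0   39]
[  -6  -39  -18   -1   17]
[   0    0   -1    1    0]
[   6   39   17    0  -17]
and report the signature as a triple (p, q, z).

step 0: pivot -2 → sign −
step 1: pivot 9 → sign +
step 2: pivot -1 → sign −
step 3: pivot 2 → sign +
step 4: row/col 4 already zero → sign 0
signature = (2, 2, 1)

Answer: (2, 2, 1)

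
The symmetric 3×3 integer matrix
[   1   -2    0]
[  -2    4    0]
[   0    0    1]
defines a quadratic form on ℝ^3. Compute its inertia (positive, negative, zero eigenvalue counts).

step 0: pivot 1 → sign +
step 1: pivot 1 → sign +
step 2: row/col 2 already zero → sign 0
signature = (2, 0, 1)

Answer: (2, 0, 1)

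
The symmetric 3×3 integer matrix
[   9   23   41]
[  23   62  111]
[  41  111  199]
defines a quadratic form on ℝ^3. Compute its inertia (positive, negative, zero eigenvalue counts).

Answer: (3, 0, 0)

Derivation:
step 0: pivot 9 → sign +
step 1: pivot 29/9 → sign +
step 2: pivot 6/29 → sign +
signature = (3, 0, 0)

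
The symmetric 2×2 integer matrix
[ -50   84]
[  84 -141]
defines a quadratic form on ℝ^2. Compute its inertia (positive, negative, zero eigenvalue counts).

Answer: (1, 1, 0)

Derivation:
step 0: pivot -50 → sign −
step 1: pivot 3/25 → sign +
signature = (1, 1, 0)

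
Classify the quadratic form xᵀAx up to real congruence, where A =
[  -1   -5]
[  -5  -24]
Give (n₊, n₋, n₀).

step 0: pivot -1 → sign −
step 1: pivot 1 → sign +
signature = (1, 1, 0)

Answer: (1, 1, 0)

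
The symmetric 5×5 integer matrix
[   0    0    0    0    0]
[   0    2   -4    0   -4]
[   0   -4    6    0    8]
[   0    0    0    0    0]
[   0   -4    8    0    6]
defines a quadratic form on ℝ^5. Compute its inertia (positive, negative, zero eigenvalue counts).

Answer: (1, 2, 2)

Derivation:
step 0: pivot 2 → sign +
step 1: pivot -2 → sign −
step 2: pivot -2 → sign −
step 3: row/col 3 already zero → sign 0
step 4: row/col 4 already zero → sign 0
signature = (1, 2, 2)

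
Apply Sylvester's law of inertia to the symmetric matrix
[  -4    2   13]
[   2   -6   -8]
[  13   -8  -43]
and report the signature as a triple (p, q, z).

step 0: pivot -4 → sign −
step 1: pivot -5 → sign −
step 2: pivot -3/10 → sign −
signature = (0, 3, 0)

Answer: (0, 3, 0)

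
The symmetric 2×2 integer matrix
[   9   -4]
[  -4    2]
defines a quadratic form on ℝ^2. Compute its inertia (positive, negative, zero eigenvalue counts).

step 0: pivot 9 → sign +
step 1: pivot 2/9 → sign +
signature = (2, 0, 0)

Answer: (2, 0, 0)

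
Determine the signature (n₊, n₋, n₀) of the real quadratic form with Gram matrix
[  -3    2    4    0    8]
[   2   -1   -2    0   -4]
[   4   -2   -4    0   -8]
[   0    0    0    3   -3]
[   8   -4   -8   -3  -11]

Answer: (3, 1, 1)

Derivation:
step 0: pivot -3 → sign −
step 1: pivot 1/3 → sign +
step 2: pivot 3 → sign +
step 3: pivot 2 → sign +
step 4: row/col 4 already zero → sign 0
signature = (3, 1, 1)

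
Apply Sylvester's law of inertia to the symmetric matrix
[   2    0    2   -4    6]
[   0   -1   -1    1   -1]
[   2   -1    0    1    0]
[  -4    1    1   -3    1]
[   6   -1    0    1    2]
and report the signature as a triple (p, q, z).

step 0: pivot 2 → sign +
step 1: pivot -1 → sign −
step 2: pivot -1 → sign −
step 3: pivot 6 → sign +
step 4: pivot -2/3 → sign −
signature = (2, 3, 0)

Answer: (2, 3, 0)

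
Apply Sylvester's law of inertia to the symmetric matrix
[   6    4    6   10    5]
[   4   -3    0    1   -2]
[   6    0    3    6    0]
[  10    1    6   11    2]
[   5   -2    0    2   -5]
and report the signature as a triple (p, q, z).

step 0: pivot 6 → sign +
step 1: pivot -17/3 → sign −
step 2: pivot -3/17 → sign −
step 3: pivot 9/2 → sign +
step 4: pivot -2/9 → sign −
signature = (2, 3, 0)

Answer: (2, 3, 0)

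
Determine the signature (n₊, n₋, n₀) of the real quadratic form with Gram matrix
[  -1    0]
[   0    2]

step 0: pivot -1 → sign −
step 1: pivot 2 → sign +
signature = (1, 1, 0)

Answer: (1, 1, 0)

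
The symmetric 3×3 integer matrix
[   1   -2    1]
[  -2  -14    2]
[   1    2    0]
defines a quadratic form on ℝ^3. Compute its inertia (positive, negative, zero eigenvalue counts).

Answer: (1, 2, 0)

Derivation:
step 0: pivot 1 → sign +
step 1: pivot -18 → sign −
step 2: pivot -1/9 → sign −
signature = (1, 2, 0)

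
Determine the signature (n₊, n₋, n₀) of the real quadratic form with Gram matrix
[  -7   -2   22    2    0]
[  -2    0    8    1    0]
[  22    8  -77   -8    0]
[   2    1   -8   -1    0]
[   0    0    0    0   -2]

step 0: pivot -7 → sign −
step 1: pivot 4/7 → sign +
step 2: pivot -13 → sign −
step 3: pivot -3/52 → sign −
step 4: pivot -2 → sign −
signature = (1, 4, 0)

Answer: (1, 4, 0)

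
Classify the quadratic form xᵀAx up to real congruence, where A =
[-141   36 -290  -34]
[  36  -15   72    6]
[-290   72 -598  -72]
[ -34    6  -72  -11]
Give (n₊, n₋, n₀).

step 0: pivot -141 → sign −
step 1: pivot -273/47 → sign −
step 2: pivot -226/273 → sign −
step 3: pivot -3/113 → sign −
signature = (0, 4, 0)

Answer: (0, 4, 0)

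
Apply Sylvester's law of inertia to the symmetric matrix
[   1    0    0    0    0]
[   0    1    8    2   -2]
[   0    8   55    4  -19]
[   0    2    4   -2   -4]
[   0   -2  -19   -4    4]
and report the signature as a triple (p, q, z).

step 0: pivot 1 → sign +
step 1: pivot 1 → sign +
step 2: pivot -9 → sign −
step 3: pivot 10 → sign +
step 4: pivot -3/5 → sign −
signature = (3, 2, 0)

Answer: (3, 2, 0)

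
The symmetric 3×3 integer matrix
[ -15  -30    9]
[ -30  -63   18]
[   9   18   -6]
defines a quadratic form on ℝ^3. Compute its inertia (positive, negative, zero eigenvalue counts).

step 0: pivot -15 → sign −
step 1: pivot -3 → sign −
step 2: pivot -3/5 → sign −
signature = (0, 3, 0)

Answer: (0, 3, 0)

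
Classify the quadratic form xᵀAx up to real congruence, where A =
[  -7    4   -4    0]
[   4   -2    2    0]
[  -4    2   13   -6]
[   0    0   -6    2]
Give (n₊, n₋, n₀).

step 0: pivot -7 → sign −
step 1: pivot 2/7 → sign +
step 2: pivot 15 → sign +
step 3: pivot -2/5 → sign −
signature = (2, 2, 0)

Answer: (2, 2, 0)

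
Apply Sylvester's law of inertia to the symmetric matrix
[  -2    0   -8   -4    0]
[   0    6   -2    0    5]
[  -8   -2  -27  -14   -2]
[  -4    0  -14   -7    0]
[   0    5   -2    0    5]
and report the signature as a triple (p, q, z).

step 0: pivot -2 → sign −
step 1: pivot 6 → sign +
step 2: pivot 13/3 → sign +
step 3: pivot 1/13 → sign +
step 4: pivot 1/2 → sign +
signature = (4, 1, 0)

Answer: (4, 1, 0)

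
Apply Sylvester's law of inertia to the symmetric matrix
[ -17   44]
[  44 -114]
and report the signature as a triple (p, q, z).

Answer: (0, 2, 0)

Derivation:
step 0: pivot -17 → sign −
step 1: pivot -2/17 → sign −
signature = (0, 2, 0)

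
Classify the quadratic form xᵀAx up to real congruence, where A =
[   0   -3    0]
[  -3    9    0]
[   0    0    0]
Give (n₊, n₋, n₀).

step 0: pivot 9 → sign +
step 1: pivot -1 → sign −
step 2: row/col 2 already zero → sign 0
signature = (1, 1, 1)

Answer: (1, 1, 1)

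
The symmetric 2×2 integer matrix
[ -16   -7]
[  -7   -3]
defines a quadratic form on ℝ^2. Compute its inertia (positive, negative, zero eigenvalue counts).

Answer: (1, 1, 0)

Derivation:
step 0: pivot -16 → sign −
step 1: pivot 1/16 → sign +
signature = (1, 1, 0)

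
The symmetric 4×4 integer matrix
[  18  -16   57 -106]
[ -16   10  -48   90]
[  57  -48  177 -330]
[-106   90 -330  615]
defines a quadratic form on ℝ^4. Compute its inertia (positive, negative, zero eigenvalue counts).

Answer: (1, 3, 0)

Derivation:
step 0: pivot 18 → sign +
step 1: pivot -38/9 → sign −
step 2: pivot -69/38 → sign −
step 3: pivot -1/23 → sign −
signature = (1, 3, 0)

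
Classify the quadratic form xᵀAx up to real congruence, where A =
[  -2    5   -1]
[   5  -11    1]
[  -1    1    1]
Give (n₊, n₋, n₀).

step 0: pivot -2 → sign −
step 1: pivot 3/2 → sign +
step 2: row/col 2 already zero → sign 0
signature = (1, 1, 1)

Answer: (1, 1, 1)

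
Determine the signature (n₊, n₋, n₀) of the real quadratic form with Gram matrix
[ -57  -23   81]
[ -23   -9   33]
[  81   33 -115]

Answer: (1, 2, 0)

Derivation:
step 0: pivot -57 → sign −
step 1: pivot 16/57 → sign +
step 2: pivot -1/4 → sign −
signature = (1, 2, 0)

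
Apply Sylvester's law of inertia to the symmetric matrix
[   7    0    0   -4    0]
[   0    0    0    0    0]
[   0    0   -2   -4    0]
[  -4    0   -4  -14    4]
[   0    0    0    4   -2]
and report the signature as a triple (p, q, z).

step 0: pivot 7 → sign +
step 1: pivot -2 → sign −
step 2: pivot -58/7 → sign −
step 3: pivot -2/29 → sign −
step 4: row/col 4 already zero → sign 0
signature = (1, 3, 1)

Answer: (1, 3, 1)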